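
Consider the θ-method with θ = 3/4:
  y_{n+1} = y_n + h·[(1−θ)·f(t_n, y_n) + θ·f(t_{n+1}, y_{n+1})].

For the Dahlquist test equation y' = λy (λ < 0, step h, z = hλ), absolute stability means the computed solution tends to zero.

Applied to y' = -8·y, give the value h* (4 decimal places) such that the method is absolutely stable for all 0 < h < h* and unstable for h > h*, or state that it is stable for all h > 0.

(−∞, 0) — no finite endpoint. Any h>0 works for λ=-8.

Test eqn y'=λy, z=hλ:
  y_{n+1} = y_n + z·[1/4·y_n + 3/4·y_{n+1}] ⇒ (1 − 3/4z)y_{n+1} = (1 + 1/4z)y_n
  ⇒ R(z) = (1 + 1/4z)/(1 − 3/4z).

Need |R(x)|<1, x<0.
x=-1.21: |R|=0.3657
x=-2: |R|=0.2000
x=-10: |R|=0.1765
x=-100: |R|=0.3158
θ=3/4≥1/2 ⇒ |1+1/4x|<|1−3/4x| ∀x<0 ⇒ stable on all of ℝ⁻.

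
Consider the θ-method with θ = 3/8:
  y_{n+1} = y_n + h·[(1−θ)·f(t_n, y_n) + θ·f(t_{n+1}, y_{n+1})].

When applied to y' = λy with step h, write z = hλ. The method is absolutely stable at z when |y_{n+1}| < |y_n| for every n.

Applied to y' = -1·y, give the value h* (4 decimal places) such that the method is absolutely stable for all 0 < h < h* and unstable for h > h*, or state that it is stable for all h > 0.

Test eqn y'=λy, z=hλ:
  y_{n+1} = y_n + z·[5/8·y_n + 3/8·y_{n+1}] ⇒ (1 − 3/8z)y_{n+1} = (1 + 5/8z)y_n
  so R(z) = (1 + 5/8z)/(1 − 3/8z).

Solve |R(x)|<1 on ℝ⁻.
x=-0.62: |R|=0.4970
R=−1: 1+5/8x = −1+3/8x ⇒ -1/4x=2 ⇒ x=2/(-1/4)=-8.0000
Confirm numerically:
  x=-7.594: |R|=0.97362 <1
  x=-5.175: |R|=0.75983 <1
  x=-4.079: |R|=0.61249 <1
  x=-3.561: |R|=0.52481 <1
  x=-8.240: |R|=1.01467 >1
  x=-8.055: |R|=1.00342 >1
So |R|<1 on (-8.0000, 0).

(-8.0000,0); λ=-1 ⇒ h* = (8)/1 = 8.0000.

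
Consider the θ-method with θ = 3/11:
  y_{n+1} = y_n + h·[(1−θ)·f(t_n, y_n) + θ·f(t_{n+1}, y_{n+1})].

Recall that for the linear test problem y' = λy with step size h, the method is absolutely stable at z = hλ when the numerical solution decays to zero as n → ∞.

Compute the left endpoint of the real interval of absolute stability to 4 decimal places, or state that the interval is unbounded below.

On y'=λy, z=hλ:
  y_{n+1} = y_n + z·[8/11·y_n + 3/11·y_{n+1}] ⇒ (1 − 3/11z)y_{n+1} = (1 + 8/11z)y_n
  Hence R(z) = (1 + 8/11z)/(1 − 3/11z).

Need |R(x)|<1, x<0.
x=-0.51: |R|=0.5523
R=−1: 1+8/11x = −1+3/11x ⇒ -5/11x=2 ⇒ x=2/(-5/11)=-4.4000
Confirm numerically:
  x=-4.312: |R|=0.98162 <1
  x=-1.919: |R|=0.25971 <1
  x=-1.773: |R|=0.19511 <1
  x=-4.948: |R|=1.10602 >1
  x=-4.611: |R|=1.04248 >1
So |R|<1 on (-4.4000, 0).

z* = -4.4000.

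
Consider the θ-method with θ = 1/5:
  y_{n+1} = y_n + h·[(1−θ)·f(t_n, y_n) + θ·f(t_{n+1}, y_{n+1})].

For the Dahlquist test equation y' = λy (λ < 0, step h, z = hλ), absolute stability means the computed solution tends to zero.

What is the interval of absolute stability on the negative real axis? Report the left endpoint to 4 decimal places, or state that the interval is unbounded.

z∈(-3.3333,0).

Set f=λy, z=hλ:
  y_{n+1} = y_n + z·[4/5·y_n + 1/5·y_{n+1}] ⇒ (1 − 1/5z)y_{n+1} = (1 + 4/5z)y_n
  so R(z) = (1 + 4/5z)/(1 − 1/5z).

Boundary: |R(x)|=1, x<0.
x=-1.13: |R|=0.0783
R=−1: 1+4/5x = −1+1/5x ⇒ -3/5x=2 ⇒ x=2/(-3/5)=-3.3333
Confirm numerically:
  x=-2.849: |R|=0.81488 <1
  x=-2.620: |R|=0.71916 <1
  x=-2.133: |R|=0.49516 <1
  x=-2.118: |R|=0.48778 <1
  x=-3.795: |R|=1.15748 >1
  x=-3.735: |R|=1.13795 >1
  x=-3.486: |R|=1.05397 >1
So |R|<1 on (-3.3333, 0).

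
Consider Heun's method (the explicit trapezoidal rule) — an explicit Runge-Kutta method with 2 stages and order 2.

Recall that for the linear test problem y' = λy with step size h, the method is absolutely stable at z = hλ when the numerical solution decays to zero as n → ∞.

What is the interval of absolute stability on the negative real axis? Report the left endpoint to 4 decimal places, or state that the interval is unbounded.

z∈(-2.0000,0).

Test eqn y'=λy, z=hλ:
  order 2, 2-stage ⇒ R(z)=1+z+z^2/2
  (e.g. R(-1.2)=0.52000, |R|=0.52000)

Need |R(x)|<1, x<0.
x=-1.2: |R|=0.5200
|R(-1.8)|=0.8200 |R(-1.54)|=0.6458 |R(-0.69)|=0.5481
Bisect:
  x_lo=-2.6298 |R|=1.8281  x_hi=-0.1233 |R|=0.8843
  mid=-1.37652 |R|=0.57088 →hi
  mid=-2.00315 |R|=1.00316 →lo
  mid=-1.68984 |R|=0.73794 →hi
  mid=-1.84649 |R|=0.85828 →hi
  mid=-1.92482 |R|=0.92765 →hi
  mid=-1.96399 |R|=0.96463 →hi
  mid=-1.98357 |R|=0.98370 →hi
  mid=-1.99336 |R|=0.99338 →hi
  mid=-1.99826 |R|=0.99826 →hi
  ...
  [-2.00009,-1.99994] ⇒ x*=-2.0000
Interval (-2.0000, 0).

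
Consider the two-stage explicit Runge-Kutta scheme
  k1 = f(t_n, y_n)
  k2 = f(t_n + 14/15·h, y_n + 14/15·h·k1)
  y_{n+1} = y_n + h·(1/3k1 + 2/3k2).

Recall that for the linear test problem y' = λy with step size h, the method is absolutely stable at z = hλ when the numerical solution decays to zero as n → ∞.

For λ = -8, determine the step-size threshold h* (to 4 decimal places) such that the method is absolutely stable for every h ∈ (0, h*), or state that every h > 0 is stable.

(-1.6071,0); λ=-8 ⇒ h* = (45/28)/8 = 0.2009.

On y'=λy, z=hλ:
  k1=λy_n ⇒ h·k1=z·y_n;  k2=λ(1+14/15z)y_n ⇒ h·k2=z(1+14/15z)y_n
  y_{n+1}/y_n = 1 + 1/3z + 2/3z(1+14/15z) = 1 + z + 28/45z²
  R(z) = 1 + z + 28/45z².

Solve |R(x)|<1 on ℝ⁻.
x=-0.6: |R|=0.6240
R=1: x+28/45x²=0 ⇒ x=−45/28=-1.6071; min R=1−1/(4·28/45)=0.5982>−1
Confirm numerically:
  x=-1.532: |R|=0.92837 <1
  x=-1.495: |R|=0.89568 <1
  x=-1.356: |R|=0.78810 <1
  x=-0.699: |R|=0.60502 <1
  x=-2.105: |R|=1.65208 >1
  x=-2.099: |R|=1.64239 >1
  x=-1.694: |R|=1.09155 >1
So |R|<1 on (-1.6071, 0).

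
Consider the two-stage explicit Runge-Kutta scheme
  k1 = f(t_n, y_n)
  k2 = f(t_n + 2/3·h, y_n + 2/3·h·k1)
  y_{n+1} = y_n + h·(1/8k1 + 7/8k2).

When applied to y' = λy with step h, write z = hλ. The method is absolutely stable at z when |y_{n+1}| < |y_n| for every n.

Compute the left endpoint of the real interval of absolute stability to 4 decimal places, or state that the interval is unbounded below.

Set f=λy, z=hλ:
  k1=λy_n ⇒ h·k1=z·y_n;  k2=λ(1+2/3z)y_n ⇒ h·k2=z(1+2/3z)y_n
  y_{n+1}/y_n = 1 + 1/8z + 7/8z(1+2/3z) = 1 + z + 7/12z²
  Hence R(z) = 1 + z + 7/12z².

Solve |R(x)|<1 on ℝ⁻.
x=-1.56: |R|=0.8596
R=1: x+7/12x²=0 ⇒ x=−12/7=-1.7143; min R=1−1/(4·7/12)=0.5714>−1
Confirm numerically:
  x=-1.671: |R|=0.95781 <1
  x=-1.637: |R|=0.92620 <1
  x=-1.251: |R|=0.66192 <1
  x=-2.075: |R|=1.43661 >1
  x=-2.036: |R|=1.38209 >1
Stable set (-1.7143, 0).

left endpoint -1.7143.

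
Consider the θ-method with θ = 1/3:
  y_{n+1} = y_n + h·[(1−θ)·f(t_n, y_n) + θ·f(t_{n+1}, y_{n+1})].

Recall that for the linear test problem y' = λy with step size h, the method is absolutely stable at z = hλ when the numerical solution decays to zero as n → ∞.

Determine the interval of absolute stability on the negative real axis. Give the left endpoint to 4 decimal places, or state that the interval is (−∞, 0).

Set f=λy, z=hλ:
  y_{n+1} = y_n + z·[2/3·y_n + 1/3·y_{n+1}] ⇒ (1 − 1/3z)y_{n+1} = (1 + 2/3z)y_n
  Hence R(z) = (1 + 2/3z)/(1 − 1/3z).

Solve |R(x)|<1 on ℝ⁻.
x=-1.04: |R|=0.2277
R=−1: 1+2/3x = −1+1/3x ⇒ -1/3x=2 ⇒ x=2/(-1/3)=-6.0000
Confirm numerically:
  x=-5.891: |R|=0.98774 <1
  x=-5.401: |R|=0.92870 <1
  x=-3.810: |R|=0.67841 <1
  x=-3.164: |R|=0.53991 <1
  x=-6.586: |R|=1.06113 >1
  x=-6.210: |R|=1.02280 >1
So |R|<1 on (-6.0000, 0).

(-6.0000, 0).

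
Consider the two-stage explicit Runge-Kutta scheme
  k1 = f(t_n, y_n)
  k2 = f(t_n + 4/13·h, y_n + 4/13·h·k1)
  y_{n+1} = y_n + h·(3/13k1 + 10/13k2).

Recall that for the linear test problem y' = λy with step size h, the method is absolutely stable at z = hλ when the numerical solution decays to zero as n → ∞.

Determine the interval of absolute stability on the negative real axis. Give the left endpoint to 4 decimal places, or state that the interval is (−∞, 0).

(-4.2250, 0).

With y'=λy (z=hλ):
  k1=λy_n ⇒ h·k1=z·y_n;  k2=λ(1+4/13z)y_n ⇒ h·k2=z(1+4/13z)y_n
  y_{n+1}/y_n = 1 + 3/13z + 10/13z(1+4/13z) = 1 + z + 40/169z²
  R(z) = 1 + z + 40/169z².

Find x<0 with |R(x)|<1.
x=-1.57: |R|=0.0134
R=1: x+40/169x²=0 ⇒ x=−169/40=-4.2250; min R=1−1/(4·40/169)=-0.0563>−1
Confirm numerically:
  x=-3.624: |R|=0.48449 <1
  x=-3.366: |R|=0.31565 <1
  x=-2.308: |R|=0.04720 <1
  x=-4.823: |R|=1.68264 >1
  x=-4.670: |R|=1.49187 >1
  x=-4.566: |R|=1.36852 >1
Stable set (-4.2250, 0).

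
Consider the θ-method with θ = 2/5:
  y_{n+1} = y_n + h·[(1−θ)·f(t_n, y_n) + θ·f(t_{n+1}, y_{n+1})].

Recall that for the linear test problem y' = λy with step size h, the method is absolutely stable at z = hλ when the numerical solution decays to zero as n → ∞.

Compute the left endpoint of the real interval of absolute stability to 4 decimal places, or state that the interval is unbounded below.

left endpoint -10.0000.

Set f=λy, z=hλ:
  y_{n+1} = y_n + z·[3/5·y_n + 2/5·y_{n+1}] ⇒ (1 − 2/5z)y_{n+1} = (1 + 3/5z)y_n
  so R(z) = (1 + 3/5z)/(1 − 2/5z).

Boundary: |R(x)|=1, x<0.
x=-1.74: |R|=0.0259
R=−1: 1+3/5x = −1+2/5x ⇒ -1/5x=2 ⇒ x=2/(-1/5)=-10.0000
Confirm numerically:
  x=-7.549: |R|=0.87805 <1
  x=-7.474: |R|=0.87337 <1
  x=-4.114: |R|=0.55503 <1
  x=-10.471: |R|=1.01816 >1
  x=-10.447: |R|=1.01726 >1
  x=-10.146: |R|=1.00577 >1
Stable set (-10.0000, 0).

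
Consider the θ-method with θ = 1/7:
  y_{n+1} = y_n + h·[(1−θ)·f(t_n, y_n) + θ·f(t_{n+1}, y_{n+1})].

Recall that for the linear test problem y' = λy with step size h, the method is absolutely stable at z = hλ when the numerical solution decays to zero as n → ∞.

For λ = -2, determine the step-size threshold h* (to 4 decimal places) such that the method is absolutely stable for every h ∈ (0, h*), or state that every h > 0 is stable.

With y'=λy (z=hλ):
  y_{n+1} = y_n + z·[6/7·y_n + 1/7·y_{n+1}] ⇒ (1 − 1/7z)y_{n+1} = (1 + 6/7z)y_n
  Hence R(z) = (1 + 6/7z)/(1 − 1/7z).

Need |R(x)|<1, x<0.
x=-1.19: |R|=0.0171
R=−1: 1+6/7x = −1+1/7x ⇒ -5/7x=2 ⇒ x=2/(-5/7)=-2.8000
Confirm numerically:
  x=-2.593: |R|=0.89211 <1
  x=-2.418: |R|=0.79720 <1
  x=-1.882: |R|=0.48322 <1
  x=-3.097: |R|=1.14707 >1
  x=-2.901: |R|=1.05100 >1
Stable set (-2.8000, 0).

(-2.8000,0); λ=-2 ⇒ h* = (14/5)/2 = 1.4000.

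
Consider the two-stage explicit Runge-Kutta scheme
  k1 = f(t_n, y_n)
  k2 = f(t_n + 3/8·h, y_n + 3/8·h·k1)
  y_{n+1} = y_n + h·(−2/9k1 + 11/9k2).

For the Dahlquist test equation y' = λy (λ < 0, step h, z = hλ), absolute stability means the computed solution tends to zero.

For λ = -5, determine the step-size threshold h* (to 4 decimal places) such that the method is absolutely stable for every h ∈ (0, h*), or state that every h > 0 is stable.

On y'=λy, z=hλ:
  k1=λy_n ⇒ h·k1=z·y_n;  k2=λ(1+3/8z)y_n ⇒ h·k2=z(1+3/8z)y_n
  y_{n+1}/y_n = 1 − 2/9z + 11/9z(1+3/8z) = 1 + z + 11/24z²
  so R(z) = 1 + z + 11/24z².

Solve |R(x)|<1 on ℝ⁻.
x=-1.35: |R|=0.4853
R=1: x+11/24x²=0 ⇒ x=−24/11=-2.1818; min R=1−1/(4·11/24)=0.4545>−1
Confirm numerically:
  x=-2.144: |R|=0.96284 <1
  x=-1.510: |R|=0.53505 <1
  x=-0.935: |R|=0.46569 <1
  x=-0.885: |R|=0.47398 <1
  x=-2.765: |R|=1.73906 >1
  x=-2.609: |R|=1.51082 >1
  x=-2.471: |R|=1.32751 >1
Stable set (-2.1818, 0).

(-2.1818,0); λ=-5 ⇒ h* = (24/11)/5 = 0.4364.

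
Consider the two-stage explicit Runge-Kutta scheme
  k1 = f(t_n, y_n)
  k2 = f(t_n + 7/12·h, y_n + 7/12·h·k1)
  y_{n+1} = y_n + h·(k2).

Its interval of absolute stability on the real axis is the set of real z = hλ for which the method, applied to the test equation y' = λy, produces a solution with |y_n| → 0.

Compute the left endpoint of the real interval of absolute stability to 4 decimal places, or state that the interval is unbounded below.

Test eqn y'=λy, z=hλ:
  k1=λy_n ⇒ h·k1=z·y_n;  k2=λ(1+7/12z)y_n ⇒ h·k2=z(1+7/12z)y_n
  y_{n+1}/y_n = 1 + z(1+7/12z) = 1 + z + 7/12z²
  ⇒ R(z) = 1 + z + 7/12z².

Solve |R(x)|<1 on ℝ⁻.
x=-0.38: |R|=0.7042
R=1: x+7/12x²=0 ⇒ x=−12/7=-1.7143; min R=1−1/(4·7/12)=0.5714>−1
Confirm numerically:
  x=-1.496: |R|=0.80951 <1
  x=-1.414: |R|=0.75231 <1
  x=-0.734: |R|=0.58027 <1
  x=-2.228: |R|=1.66766 >1
  x=-2.068: |R|=1.42670 >1
  x=-1.879: |R|=1.18054 >1
Stable set (-1.7143, 0).

left endpoint -1.7143.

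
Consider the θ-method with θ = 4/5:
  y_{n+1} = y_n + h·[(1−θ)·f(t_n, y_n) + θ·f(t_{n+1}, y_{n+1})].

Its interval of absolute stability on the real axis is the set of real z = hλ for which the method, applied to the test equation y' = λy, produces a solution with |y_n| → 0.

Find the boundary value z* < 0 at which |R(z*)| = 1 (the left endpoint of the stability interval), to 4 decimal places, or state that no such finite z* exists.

interval (−∞, 0).

Set f=λy, z=hλ:
  y_{n+1} = y_n + z·[1/5·y_n + 4/5·y_{n+1}] ⇒ (1 − 4/5z)y_{n+1} = (1 + 1/5z)y_n
  R(z) = (1 + 1/5z)/(1 − 4/5z).

Find x<0 with |R(x)|<1.
x=-1.71: |R|=0.2779
x=-2: |R|=0.2308
x=-10: |R|=0.1111
x=-100: |R|=0.2346
θ=4/5≥1/2 ⇒ |1+1/5x|<|1−4/5x| ∀x<0 ⇒ stable on all of ℝ⁻.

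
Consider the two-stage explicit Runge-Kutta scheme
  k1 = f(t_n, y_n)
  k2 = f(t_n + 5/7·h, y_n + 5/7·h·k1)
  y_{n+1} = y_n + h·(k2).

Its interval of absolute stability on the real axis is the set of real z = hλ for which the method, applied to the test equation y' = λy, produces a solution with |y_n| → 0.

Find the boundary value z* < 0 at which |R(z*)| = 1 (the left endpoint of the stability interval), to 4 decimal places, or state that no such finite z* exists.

On y'=λy, z=hλ:
  k1=λy_n ⇒ h·k1=z·y_n;  k2=λ(1+5/7z)y_n ⇒ h·k2=z(1+5/7z)y_n
  y_{n+1}/y_n = 1 + z(1+5/7z) = 1 + z + 5/7z²
  so R(z) = 1 + z + 5/7z².

Boundary: |R(x)|=1, x<0.
x=-0.31: |R|=0.7586
R=1: x+5/7x²=0 ⇒ x=−7/5=-1.4000; min R=1−1/(4·5/7)=0.6500>−1
Confirm numerically:
  x=-1.175: |R|=0.81116 <1
  x=-1.164: |R|=0.80378 <1
  x=-1.135: |R|=0.78516 <1
  x=-1.014: |R|=0.72043 <1
  x=-1.827: |R|=1.55723 >1
  x=-1.746: |R|=1.43151 >1
  x=-1.474: |R|=1.07791 >1
So |R|<1 on (-1.4000, 0).

z* = -1.4000.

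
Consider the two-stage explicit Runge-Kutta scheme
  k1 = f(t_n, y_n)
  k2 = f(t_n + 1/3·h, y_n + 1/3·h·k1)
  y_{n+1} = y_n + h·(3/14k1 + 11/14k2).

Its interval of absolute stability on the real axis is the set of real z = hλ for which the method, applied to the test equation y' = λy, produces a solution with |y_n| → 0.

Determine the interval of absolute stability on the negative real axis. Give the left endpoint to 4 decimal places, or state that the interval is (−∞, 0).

z∈(-3.8182,0).

With y'=λy (z=hλ):
  k1=λy_n ⇒ h·k1=z·y_n;  k2=λ(1+1/3z)y_n ⇒ h·k2=z(1+1/3z)y_n
  y_{n+1}/y_n = 1 + 3/14z + 11/14z(1+1/3z) = 1 + z + 11/42z²
  so R(z) = 1 + z + 11/42z².

Find x<0 with |R(x)|<1.
x=-0.72: |R|=0.4158
R=1: x+11/42x²=0 ⇒ x=−42/11=-3.8182; min R=1−1/(4·11/42)=0.0455>−1
Confirm numerically:
  x=-3.524: |R|=0.72848 <1
  x=-3.467: |R|=0.68112 <1
  x=-2.827: |R|=0.26612 <1
  x=-2.276: |R|=0.08071 <1
  x=-4.326: |R|=1.57536 >1
  x=-3.852: |R|=1.03412 >1
So |R|<1 on (-3.8182, 0).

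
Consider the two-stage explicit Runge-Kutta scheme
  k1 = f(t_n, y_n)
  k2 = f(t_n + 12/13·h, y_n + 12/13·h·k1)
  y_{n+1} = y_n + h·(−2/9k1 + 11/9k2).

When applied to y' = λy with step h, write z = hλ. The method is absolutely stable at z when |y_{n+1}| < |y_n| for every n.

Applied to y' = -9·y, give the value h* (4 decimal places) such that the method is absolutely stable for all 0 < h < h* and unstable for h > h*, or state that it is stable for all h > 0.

Set f=λy, z=hλ:
  k1=λy_n ⇒ h·k1=z·y_n;  k2=λ(1+12/13z)y_n ⇒ h·k2=z(1+12/13z)y_n
  y_{n+1}/y_n = 1 − 2/9z + 11/9z(1+12/13z) = 1 + z + 44/39z²
  ⇒ R(z) = 1 + z + 44/39z².

Need |R(x)|<1, x<0.
x=-1.74: |R|=2.6758
R=1: x+44/39x²=0 ⇒ x=−39/44=-0.8864; min R=1−1/(4·44/39)=0.7784>−1
Confirm numerically:
  x=-0.502: |R|=0.78231 <1
  x=-0.460: |R|=0.77873 <1
  x=-0.431: |R|=0.77858 <1
  x=-0.405: |R|=0.78005 <1
  x=-1.141: |R|=1.32779 >1
  x=-1.088: |R|=1.24751 >1
  x=-1.075: |R|=1.22878 >1
So |R|<1 on (-0.8864, 0).

(-0.8864,0); λ=-9 ⇒ h* = (39/44)/9 = 0.0985.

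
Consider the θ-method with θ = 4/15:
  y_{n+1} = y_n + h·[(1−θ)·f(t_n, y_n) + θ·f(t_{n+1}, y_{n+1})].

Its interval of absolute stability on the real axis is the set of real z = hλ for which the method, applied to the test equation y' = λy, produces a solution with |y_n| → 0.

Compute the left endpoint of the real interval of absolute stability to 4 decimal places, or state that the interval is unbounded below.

Test eqn y'=λy, z=hλ:
  y_{n+1} = y_n + z·[11/15·y_n + 4/15·y_{n+1}] ⇒ (1 − 4/15z)y_{n+1} = (1 + 11/15z)y_n
  R(z) = (1 + 11/15z)/(1 − 4/15z).

Solve |R(x)|<1 on ℝ⁻.
x=-1.29: |R|=0.0402
R=−1: 1+11/15x = −1+4/15x ⇒ -7/15x=2 ⇒ x=2/(-7/15)=-4.2857
Confirm numerically:
  x=-3.781: |R|=0.88272 <1
  x=-3.294: |R|=0.75362 <1
  x=-2.118: |R|=0.35353 <1
  x=-4.819: |R|=1.10891 >1
  x=-4.434: |R|=1.03171 >1
  x=-4.333: |R|=1.01024 >1
So |R|<1 on (-4.2857, 0).

z* = -4.2857.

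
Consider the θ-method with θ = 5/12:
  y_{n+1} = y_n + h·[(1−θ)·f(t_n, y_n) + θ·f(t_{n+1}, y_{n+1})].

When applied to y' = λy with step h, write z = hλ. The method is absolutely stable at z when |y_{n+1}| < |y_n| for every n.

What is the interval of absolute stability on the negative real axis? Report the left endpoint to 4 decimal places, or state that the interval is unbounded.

z∈(-12.0000,0).

Set f=λy, z=hλ:
  y_{n+1} = y_n + z·[7/12·y_n + 5/12·y_{n+1}] ⇒ (1 − 5/12z)y_{n+1} = (1 + 7/12z)y_n
  so R(z) = (1 + 7/12z)/(1 − 5/12z).

Boundary: |R(x)|=1, x<0.
x=-0.54: |R|=0.5592
R=−1: 1+7/12x = −1+5/12x ⇒ -1/6x=2 ⇒ x=2/(-1/6)=-12.0000
Confirm numerically:
  x=-10.955: |R|=0.96870 <1
  x=-7.361: |R|=0.80990 <1
  x=-5.309: |R|=0.65282 <1
  x=-12.287: |R|=1.00782 >1
  x=-12.239: |R|=1.00653 >1
  x=-12.130: |R|=1.00358 >1
So |R|<1 on (-12.0000, 0).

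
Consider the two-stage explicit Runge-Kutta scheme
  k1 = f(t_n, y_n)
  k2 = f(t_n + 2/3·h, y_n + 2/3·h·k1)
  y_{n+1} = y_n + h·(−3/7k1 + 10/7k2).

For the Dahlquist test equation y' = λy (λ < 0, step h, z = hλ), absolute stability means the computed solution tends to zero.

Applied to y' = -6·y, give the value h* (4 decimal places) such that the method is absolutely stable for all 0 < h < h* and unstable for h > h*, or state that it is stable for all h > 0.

On y'=λy, z=hλ:
  k1=λy_n ⇒ h·k1=z·y_n;  k2=λ(1+2/3z)y_n ⇒ h·k2=z(1+2/3z)y_n
  y_{n+1}/y_n = 1 − 3/7z + 10/7z(1+2/3z) = 1 + z + 20/21z²
  ⇒ R(z) = 1 + z + 20/21z².

Solve |R(x)|<1 on ℝ⁻.
x=-1.45: |R|=1.5524
R=1: x+20/21x²=0 ⇒ x=−21/20=-1.0500; min R=1−1/(4·20/21)=0.7375>−1
Confirm numerically:
  x=-0.939: |R|=0.90073 <1
  x=-0.616: |R|=0.74539 <1
  x=-0.566: |R|=0.73910 <1
  x=-1.626: |R|=1.89198 >1
  x=-1.092: |R|=1.04368 >1
Stable set (-1.0500, 0).

(-1.0500,0); λ=-6 ⇒ h* = (21/20)/6 = 0.1750.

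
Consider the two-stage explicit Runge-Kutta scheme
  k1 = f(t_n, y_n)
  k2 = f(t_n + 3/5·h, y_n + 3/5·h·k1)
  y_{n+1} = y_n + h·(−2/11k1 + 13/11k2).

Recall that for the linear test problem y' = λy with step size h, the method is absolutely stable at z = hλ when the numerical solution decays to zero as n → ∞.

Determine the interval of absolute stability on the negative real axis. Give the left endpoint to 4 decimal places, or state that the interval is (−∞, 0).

With y'=λy (z=hλ):
  k1=λy_n ⇒ h·k1=z·y_n;  k2=λ(1+3/5z)y_n ⇒ h·k2=z(1+3/5z)y_n
  y_{n+1}/y_n = 1 − 2/11z + 13/11z(1+3/5z) = 1 + z + 39/55z²
  Hence R(z) = 1 + z + 39/55z².

Need |R(x)|<1, x<0.
x=-0.52: |R|=0.6717
R=1: x+39/55x²=0 ⇒ x=−55/39=-1.4103; min R=1−1/(4·39/55)=0.6474>−1
Confirm numerically:
  x=-1.321: |R|=0.91639 <1
  x=-1.301: |R|=0.89921 <1
  x=-0.759: |R|=0.64949 <1
  x=-1.838: |R|=1.55748 >1
  x=-1.798: |R|=1.49435 >1
  x=-1.509: |R|=1.10566 >1
Stable set (-1.4103, 0).

z∈(-1.4103,0).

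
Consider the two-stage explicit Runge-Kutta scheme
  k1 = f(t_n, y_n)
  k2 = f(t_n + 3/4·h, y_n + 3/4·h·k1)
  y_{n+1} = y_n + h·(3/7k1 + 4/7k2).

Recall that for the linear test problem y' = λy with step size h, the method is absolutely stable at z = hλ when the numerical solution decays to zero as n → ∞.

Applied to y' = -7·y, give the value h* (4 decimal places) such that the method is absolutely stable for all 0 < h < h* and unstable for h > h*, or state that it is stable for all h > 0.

Test eqn y'=λy, z=hλ:
  k1=λy_n ⇒ h·k1=z·y_n;  k2=λ(1+3/4z)y_n ⇒ h·k2=z(1+3/4z)y_n
  y_{n+1}/y_n = 1 + 3/7z + 4/7z(1+3/4z) = 1 + z + 3/7z²
  Hence R(z) = 1 + z + 3/7z².

Solve |R(x)|<1 on ℝ⁻.
x=-1.51: |R|=0.4672
R=1: x+3/7x²=0 ⇒ x=−7/3=-2.3333; min R=1−1/(4·3/7)=0.4167>−1
Confirm numerically:
  x=-2.152: |R|=0.83276 <1
  x=-1.569: |R|=0.48604 <1
  x=-1.498: |R|=0.46372 <1
  x=-1.116: |R|=0.41777 <1
  x=-2.439: |R|=1.11045 >1
  x=-2.430: |R|=1.10067 >1
Stable set (-2.3333, 0).

(-2.3333,0); λ=-7 ⇒ h* = (7/3)/7 = 0.3333.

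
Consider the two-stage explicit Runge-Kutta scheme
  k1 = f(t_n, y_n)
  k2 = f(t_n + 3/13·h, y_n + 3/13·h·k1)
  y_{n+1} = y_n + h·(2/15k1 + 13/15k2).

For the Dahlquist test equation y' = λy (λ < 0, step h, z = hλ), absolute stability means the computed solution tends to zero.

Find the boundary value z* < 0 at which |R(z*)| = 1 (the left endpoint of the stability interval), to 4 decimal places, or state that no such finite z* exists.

left endpoint -5.0000.

On y'=λy, z=hλ:
  k1=λy_n ⇒ h·k1=z·y_n;  k2=λ(1+3/13z)y_n ⇒ h·k2=z(1+3/13z)y_n
  y_{n+1}/y_n = 1 + 2/15z + 13/15z(1+3/13z) = 1 + z + 1/5z²
  ⇒ R(z) = 1 + z + 1/5z².

Boundary: |R(x)|=1, x<0.
x=-1.36: |R|=0.0099
R=1: x+1/5x²=0 ⇒ x=−5=-5.0000; min R=1−1/(4·1/5)=-0.2500>−1
Confirm numerically:
  x=-3.332: |R|=0.11156 <1
  x=-3.135: |R|=0.16935 <1
  x=-2.880: |R|=0.22112 <1
  x=-5.429: |R|=1.46581 >1
  x=-5.421: |R|=1.45645 >1
Interval (-5.0000, 0).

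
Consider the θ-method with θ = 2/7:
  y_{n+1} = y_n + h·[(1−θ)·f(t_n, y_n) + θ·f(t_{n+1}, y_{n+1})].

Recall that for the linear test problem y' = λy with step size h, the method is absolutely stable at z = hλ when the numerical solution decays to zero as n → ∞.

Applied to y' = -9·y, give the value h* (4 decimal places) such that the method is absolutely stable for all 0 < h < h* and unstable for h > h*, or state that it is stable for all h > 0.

(-4.6667,0); λ=-9 ⇒ h* = (14/3)/9 = 0.5185.

Test eqn y'=λy, z=hλ:
  y_{n+1} = y_n + z·[5/7·y_n + 2/7·y_{n+1}] ⇒ (1 − 2/7z)y_{n+1} = (1 + 5/7z)y_n
  ⇒ R(z) = (1 + 5/7z)/(1 − 2/7z).

Solve |R(x)|<1 on ℝ⁻.
x=-0.95: |R|=0.2528
R=−1: 1+5/7x = −1+2/7x ⇒ -3/7x=2 ⇒ x=2/(-3/7)=-4.6667
Confirm numerically:
  x=-4.589: |R|=0.98560 <1
  x=-2.618: |R|=0.49771 <1
  x=-1.955: |R|=0.25435 <1
  x=-5.097: |R|=1.07508 >1
  x=-5.096: |R|=1.07492 >1
  x=-4.789: |R|=1.02214 >1
So |R|<1 on (-4.6667, 0).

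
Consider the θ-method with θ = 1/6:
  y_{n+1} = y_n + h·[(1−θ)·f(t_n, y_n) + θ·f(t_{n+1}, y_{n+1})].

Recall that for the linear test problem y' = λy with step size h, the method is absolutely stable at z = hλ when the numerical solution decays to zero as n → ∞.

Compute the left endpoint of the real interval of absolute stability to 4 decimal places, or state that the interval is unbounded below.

left endpoint -3.0000.

Test eqn y'=λy, z=hλ:
  y_{n+1} = y_n + z·[5/6·y_n + 1/6·y_{n+1}] ⇒ (1 − 1/6z)y_{n+1} = (1 + 5/6z)y_n
  Hence R(z) = (1 + 5/6z)/(1 − 1/6z).

Boundary: |R(x)|=1, x<0.
x=-1.74: |R|=0.3488
R=−1: 1+5/6x = −1+1/6x ⇒ -2/3x=2 ⇒ x=2/(-2/3)=-3.0000
Confirm numerically:
  x=-2.926: |R|=0.96684 <1
  x=-2.195: |R|=0.60708 <1
  x=-1.630: |R|=0.28178 <1
  x=-3.369: |R|=1.15754 >1
  x=-3.079: |R|=1.03481 >1
  x=-3.027: |R|=1.01196 >1
So |R|<1 on (-3.0000, 0).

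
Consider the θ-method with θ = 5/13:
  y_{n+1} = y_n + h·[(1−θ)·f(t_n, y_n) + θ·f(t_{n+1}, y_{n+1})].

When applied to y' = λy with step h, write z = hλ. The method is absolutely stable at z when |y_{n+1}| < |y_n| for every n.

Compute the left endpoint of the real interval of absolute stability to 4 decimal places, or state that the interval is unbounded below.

z* = -8.6667.

Set f=λy, z=hλ:
  y_{n+1} = y_n + z·[8/13·y_n + 5/13·y_{n+1}] ⇒ (1 − 5/13z)y_{n+1} = (1 + 8/13z)y_n
  ⇒ R(z) = (1 + 8/13z)/(1 − 5/13z).

Solve |R(x)|<1 on ℝ⁻.
x=-1.76: |R|=0.0495
R=−1: 1+8/13x = −1+5/13x ⇒ -3/13x=2 ⇒ x=2/(-3/13)=-8.6667
Confirm numerically:
  x=-7.199: |R|=0.91013 <1
  x=-5.930: |R|=0.80750 <1
  x=-4.208: |R|=0.60705 <1
  x=-9.240: |R|=1.02905 >1
  x=-8.903: |R|=1.01233 >1
  x=-8.854: |R|=1.00981 >1
Stable set (-8.6667, 0).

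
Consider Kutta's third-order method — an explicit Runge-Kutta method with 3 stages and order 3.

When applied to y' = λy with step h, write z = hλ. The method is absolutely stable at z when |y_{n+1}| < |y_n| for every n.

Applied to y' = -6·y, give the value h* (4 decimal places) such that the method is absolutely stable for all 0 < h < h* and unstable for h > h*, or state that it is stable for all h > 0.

(-2.5127,0); λ=-6 ⇒ h* = 0.4188.

On y'=λy, z=hλ:
  order 3, 3-stage ⇒ R(z)=1+z+z^2/2+z^3/6
  (e.g. R(-1.62)=-0.01639, |R|=0.01639)

Need |R(x)|<1, x<0.
x=-1.62: |R|=0.0164
|R(-2.39)|=0.8093 |R(-1.53)|=0.0435 |R(-0.52)|=0.5918
Bisect:
  x_lo=-2.9405 |R|=1.8548  x_hi=-0.2877 |R|=0.7497
  mid=-1.61412 |R|=0.01233 →hi
  mid=-2.27733 |R|=0.65267 →hi
  mid=-2.60893 |R|=1.16529 →lo
  mid=-2.44313 |R|=0.88914 →hi
  mid=-2.52603 |R|=1.02197 →lo
  mid=-2.48458 |R|=0.95428 →hi
  mid=-2.50530 |R|=0.98780 →hi
  mid=-2.51567 |R|=1.00481 →lo
  mid=-2.51048 |R|=0.99629 →hi
  mid=-2.51307 |R|=1.00054 →lo
  ...
  [-2.51275,-2.51259] ⇒ x*=-2.5127
Stable set (-2.5127, 0).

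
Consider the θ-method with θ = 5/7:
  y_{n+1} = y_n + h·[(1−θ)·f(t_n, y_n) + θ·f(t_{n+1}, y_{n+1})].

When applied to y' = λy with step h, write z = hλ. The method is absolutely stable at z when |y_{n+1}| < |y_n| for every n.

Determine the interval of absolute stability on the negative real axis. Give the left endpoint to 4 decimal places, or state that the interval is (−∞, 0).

Set f=λy, z=hλ:
  y_{n+1} = y_n + z·[2/7·y_n + 5/7·y_{n+1}] ⇒ (1 − 5/7z)y_{n+1} = (1 + 2/7z)y_n
  ⇒ R(z) = (1 + 2/7z)/(1 − 5/7z).

Find x<0 with |R(x)|<1.
x=-1.4: |R|=0.3000
x=-2: |R|=0.1765
x=-10: |R|=0.2281
x=-100: |R|=0.3807
θ=5/7≥1/2 ⇒ |1+2/7x|<|1−5/7x| ∀x<0 ⇒ stable on all of ℝ⁻.

interval (−∞, 0).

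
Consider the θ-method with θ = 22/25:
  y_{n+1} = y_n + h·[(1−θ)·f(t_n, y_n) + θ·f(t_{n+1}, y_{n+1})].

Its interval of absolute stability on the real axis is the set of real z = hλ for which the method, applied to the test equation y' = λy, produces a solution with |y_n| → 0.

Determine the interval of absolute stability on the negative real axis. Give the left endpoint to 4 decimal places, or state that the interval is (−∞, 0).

Test eqn y'=λy, z=hλ:
  y_{n+1} = y_n + z·[3/25·y_n + 22/25·y_{n+1}] ⇒ (1 − 22/25z)y_{n+1} = (1 + 3/25z)y_n
  Hence R(z) = (1 + 3/25z)/(1 − 22/25z).

Need |R(x)|<1, x<0.
x=-1.73: |R|=0.3141
x=-2: |R|=0.2754
x=-10: |R|=0.0204
x=-100: |R|=0.1236
θ=22/25≥1/2 ⇒ |1+3/25x|<|1−22/25x| ∀x<0 ⇒ stable on all of ℝ⁻.

unbounded; (−∞, 0).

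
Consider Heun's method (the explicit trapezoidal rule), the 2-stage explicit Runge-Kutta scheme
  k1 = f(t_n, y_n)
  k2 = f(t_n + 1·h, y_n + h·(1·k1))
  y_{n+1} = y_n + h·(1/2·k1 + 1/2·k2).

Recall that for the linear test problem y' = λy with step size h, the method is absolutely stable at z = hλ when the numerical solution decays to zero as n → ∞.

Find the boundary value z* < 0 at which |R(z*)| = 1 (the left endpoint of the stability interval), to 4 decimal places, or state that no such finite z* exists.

z* = -2.0000.

With y'=λy (z=hλ):
  order 2, 2-stage ⇒ R(z)=1+z+z^2/2
  (e.g. R(-1.24)=0.52880, |R|=0.52880)

Find x<0 with |R(x)|<1.
x=-1.24: |R|=0.5288
|R(-1.47)|=0.6104 |R(-1.45)|=0.6013 |R(-0.73)|=0.5364
Bisect:
  x_lo=-2.4630 |R|=1.5702  x_hi=-0.1260 |R|=0.8819
  mid=-1.29451 |R|=0.54337 →hi
  mid=-1.87875 |R|=0.88610 →hi
  mid=-2.17086 |R|=1.18546 →lo
  mid=-2.02481 |R|=1.02511 →lo
  mid=-1.95178 |R|=0.95294 →hi
  mid=-1.98829 |R|=0.98836 →hi
  mid=-2.00655 |R|=1.00657 →lo
  mid=-1.99742 |R|=0.99742 →hi
  ...
  [-2.00013,-1.99999] ⇒ x*=-2.0000
Stable set (-2.0000, 0).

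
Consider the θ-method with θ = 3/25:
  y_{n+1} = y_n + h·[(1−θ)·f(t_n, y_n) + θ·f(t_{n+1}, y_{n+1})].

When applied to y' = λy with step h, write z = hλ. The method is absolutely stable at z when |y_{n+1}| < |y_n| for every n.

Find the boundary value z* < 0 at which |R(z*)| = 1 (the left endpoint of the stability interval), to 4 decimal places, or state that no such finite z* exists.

With y'=λy (z=hλ):
  y_{n+1} = y_n + z·[22/25·y_n + 3/25·y_{n+1}] ⇒ (1 − 3/25z)y_{n+1} = (1 + 22/25z)y_n
  Hence R(z) = (1 + 22/25z)/(1 − 3/25z).

Find x<0 with |R(x)|<1.
x=-1.56: |R|=0.3140
R=−1: 1+22/25x = −1+3/25x ⇒ -19/25x=2 ⇒ x=2/(-19/25)=-2.6316
Confirm numerically:
  x=-2.239: |R|=0.76483 <1
  x=-1.743: |R|=0.44150 <1
  x=-1.391: |R|=0.19203 <1
  x=-1.326: |R|=0.14397 <1
  x=-3.088: |R|=1.25309 >1
  x=-3.015: |R|=1.21398 >1
Interval (-2.6316, 0).

z* = -2.6316.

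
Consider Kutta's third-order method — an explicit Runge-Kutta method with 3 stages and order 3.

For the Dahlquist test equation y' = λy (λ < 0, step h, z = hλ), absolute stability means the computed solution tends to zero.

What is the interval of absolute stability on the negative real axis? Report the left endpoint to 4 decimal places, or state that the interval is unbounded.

z∈(-2.5127,0).

On y'=λy, z=hλ:
  order 3, 3-stage ⇒ R(z)=1+z+z^2/2+z^3/6
  (e.g. R(-0.79)=0.43988, |R|=0.43988)

Boundary: |R(x)|=1, x<0.
x=-0.79: |R|=0.4399
|R(-2.36)|=0.7659 |R(-2.06)|=0.3952 |R(-2.04)|=0.3741
Bisect:
  x_lo=-2.9863 |R|=1.9659  x_hi=-0.3164 |R|=0.7283
  mid=-1.65137 |R|=0.03841 →hi
  mid=-2.31883 |R|=0.70840 →hi
  mid=-2.65257 |R|=1.24514 →lo
  mid=-2.48570 |R|=0.95608 →hi
  mid=-2.56913 |R|=1.09515 →lo
  mid=-2.52742 |R|=1.02429 →lo
  mid=-2.50656 |R|=0.98986 →hi
  mid=-2.51699 |R|=1.00699 →lo
  ...
  [-2.51275,-2.51259] ⇒ x*=-2.5127
So |R|<1 on (-2.5127, 0).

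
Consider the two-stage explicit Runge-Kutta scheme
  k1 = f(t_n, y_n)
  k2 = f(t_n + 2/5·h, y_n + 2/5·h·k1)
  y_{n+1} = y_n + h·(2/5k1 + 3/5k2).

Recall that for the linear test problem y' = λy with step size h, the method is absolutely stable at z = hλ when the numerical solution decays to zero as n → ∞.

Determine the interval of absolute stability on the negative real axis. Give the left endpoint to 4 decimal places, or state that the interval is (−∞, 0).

(-4.1667, 0).

Test eqn y'=λy, z=hλ:
  k1=λy_n ⇒ h·k1=z·y_n;  k2=λ(1+2/5z)y_n ⇒ h·k2=z(1+2/5z)y_n
  y_{n+1}/y_n = 1 + 2/5z + 3/5z(1+2/5z) = 1 + z + 6/25z²
  ⇒ R(z) = 1 + z + 6/25z².

Find x<0 with |R(x)|<1.
x=-0.49: |R|=0.5676
R=1: x+6/25x²=0 ⇒ x=−25/6=-4.1667; min R=1−1/(4·6/25)=-0.0417>−1
Confirm numerically:
  x=-4.112: |R|=0.94605 <1
  x=-3.159: |R|=0.23603 <1
  x=-2.899: |R|=0.11801 <1
  x=-2.421: |R|=0.01430 <1
  x=-4.682: |R|=1.57907 >1
  x=-4.375: |R|=1.21875 >1
  x=-4.307: |R|=1.14506 >1
So |R|<1 on (-4.1667, 0).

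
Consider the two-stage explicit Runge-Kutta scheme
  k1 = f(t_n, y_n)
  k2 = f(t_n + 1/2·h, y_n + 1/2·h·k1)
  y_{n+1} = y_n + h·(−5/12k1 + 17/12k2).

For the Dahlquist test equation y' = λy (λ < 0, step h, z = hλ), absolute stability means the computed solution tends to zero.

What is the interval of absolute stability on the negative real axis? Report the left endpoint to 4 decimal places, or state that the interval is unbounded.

Test eqn y'=λy, z=hλ:
  k1=λy_n ⇒ h·k1=z·y_n;  k2=λ(1+1/2z)y_n ⇒ h·k2=z(1+1/2z)y_n
  y_{n+1}/y_n = 1 − 5/12z + 17/12z(1+1/2z) = 1 + z + 17/24z²
  ⇒ R(z) = 1 + z + 17/24z².

Need |R(x)|<1, x<0.
x=-1.79: |R|=1.4796
R=1: x+17/24x²=0 ⇒ x=−24/17=-1.4118; min R=1−1/(4·17/24)=0.6471>−1
Confirm numerically:
  x=-0.990: |R|=0.70424 <1
  x=-0.836: |R|=0.65905 <1
  x=-0.677: |R|=0.64765 <1
  x=-1.927: |R|=1.70327 >1
  x=-1.902: |R|=1.66047 >1
Interval (-1.4118, 0).

z∈(-1.4118,0).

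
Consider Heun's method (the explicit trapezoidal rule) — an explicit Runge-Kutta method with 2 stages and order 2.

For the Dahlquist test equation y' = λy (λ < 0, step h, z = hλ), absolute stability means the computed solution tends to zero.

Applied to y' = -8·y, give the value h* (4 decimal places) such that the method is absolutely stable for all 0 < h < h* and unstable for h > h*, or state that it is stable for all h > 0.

With y'=λy (z=hλ):
  order 2, 2-stage ⇒ R(z)=1+z+z^2/2
  (e.g. R(-0.71)=0.54205, |R|=0.54205)

Solve |R(x)|<1 on ℝ⁻.
x=-0.71: |R|=0.5421
|R(-2.13)|=1.1384 |R(-2.12)|=1.1272 |R(-1.44)|=0.5968
Bisect:
  x_lo=-2.5701 |R|=1.7326  x_hi=-0.1876 |R|=0.8300
  mid=-1.37883 |R|=0.57176 →hi
  mid=-1.97445 |R|=0.97478 →hi
  mid=-2.27226 |R|=1.30933 →lo
  mid=-2.12336 |R|=1.13097 →lo
  mid=-2.04890 |R|=1.05010 →lo
  mid=-2.01168 |R|=1.01175 →lo
  mid=-1.99306 |R|=0.99309 →hi
  mid=-2.00237 |R|=1.00237 →lo
  mid=-1.99772 |R|=0.99772 →hi
  ...
  [-2.00004,-1.99990] ⇒ x*=-2.0000
So |R|<1 on (-2.0000, 0).

(-2.0000,0); λ=-8 ⇒ h* = 0.2500.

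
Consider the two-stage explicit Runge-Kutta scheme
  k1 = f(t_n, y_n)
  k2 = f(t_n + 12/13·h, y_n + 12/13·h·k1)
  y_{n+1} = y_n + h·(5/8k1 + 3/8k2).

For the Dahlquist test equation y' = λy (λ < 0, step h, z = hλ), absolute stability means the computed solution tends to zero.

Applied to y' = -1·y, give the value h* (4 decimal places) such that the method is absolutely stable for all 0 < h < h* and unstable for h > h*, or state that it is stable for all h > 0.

Test eqn y'=λy, z=hλ:
  k1=λy_n ⇒ h·k1=z·y_n;  k2=λ(1+12/13z)y_n ⇒ h·k2=z(1+12/13z)y_n
  y_{n+1}/y_n = 1 + 5/8z + 3/8z(1+12/13z) = 1 + z + 9/26z²
  R(z) = 1 + z + 9/26z².

Boundary: |R(x)|=1, x<0.
x=-1.39: |R|=0.2788
R=1: x+9/26x²=0 ⇒ x=−26/9=-2.8889; min R=1−1/(4·9/26)=0.2778>−1
Confirm numerically:
  x=-2.157: |R|=0.45353 <1
  x=-1.974: |R|=0.37485 <1
  x=-1.667: |R|=0.29492 <1
  x=-3.354: |R|=1.53999 >1
  x=-3.064: |R|=1.18573 >1
  x=-3.042: |R|=1.16123 >1
Interval (-2.8889, 0).

(-2.8889,0); λ=-1 ⇒ h* = (26/9)/1 = 2.8889.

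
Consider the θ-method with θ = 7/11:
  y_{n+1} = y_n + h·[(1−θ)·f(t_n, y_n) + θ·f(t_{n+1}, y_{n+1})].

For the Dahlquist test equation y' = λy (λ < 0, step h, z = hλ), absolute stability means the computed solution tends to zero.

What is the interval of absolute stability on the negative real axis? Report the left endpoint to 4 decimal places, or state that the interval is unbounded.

unbounded; (−∞, 0).

Set f=λy, z=hλ:
  y_{n+1} = y_n + z·[4/11·y_n + 7/11·y_{n+1}] ⇒ (1 − 7/11z)y_{n+1} = (1 + 4/11z)y_n
  so R(z) = (1 + 4/11z)/(1 − 7/11z).

Need |R(x)|<1, x<0.
x=-1.54: |R|=0.2222
x=-2: |R|=0.1200
x=-10: |R|=0.3580
x=-100: |R|=0.5471
θ=7/11≥1/2 ⇒ |1+4/11x|<|1−7/11x| ∀x<0 ⇒ stable on all of ℝ⁻.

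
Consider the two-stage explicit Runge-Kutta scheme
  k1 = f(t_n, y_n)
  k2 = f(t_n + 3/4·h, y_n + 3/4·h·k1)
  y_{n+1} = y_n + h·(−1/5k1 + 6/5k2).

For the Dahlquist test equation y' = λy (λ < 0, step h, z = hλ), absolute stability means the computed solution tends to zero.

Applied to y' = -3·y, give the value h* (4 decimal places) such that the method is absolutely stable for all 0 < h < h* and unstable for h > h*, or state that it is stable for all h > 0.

(-1.1111,0); λ=-3 ⇒ h* = (10/9)/3 = 0.3704.

On y'=λy, z=hλ:
  k1=λy_n ⇒ h·k1=z·y_n;  k2=λ(1+3/4z)y_n ⇒ h·k2=z(1+3/4z)y_n
  y_{n+1}/y_n = 1 − 1/5z + 6/5z(1+3/4z) = 1 + z + 9/10z²
  R(z) = 1 + z + 9/10z².

Boundary: |R(x)|=1, x<0.
x=-0.72: |R|=0.7466
R=1: x+9/10x²=0 ⇒ x=−10/9=-1.1111; min R=1−1/(4·9/10)=0.7222>−1
Confirm numerically:
  x=-1.033: |R|=0.92738 <1
  x=-0.489: |R|=0.72621 <1
  x=-0.479: |R|=0.72750 <1
  x=-1.545: |R|=1.60332 >1
  x=-1.542: |R|=1.59799 >1
  x=-1.195: |R|=1.09022 >1
So |R|<1 on (-1.1111, 0).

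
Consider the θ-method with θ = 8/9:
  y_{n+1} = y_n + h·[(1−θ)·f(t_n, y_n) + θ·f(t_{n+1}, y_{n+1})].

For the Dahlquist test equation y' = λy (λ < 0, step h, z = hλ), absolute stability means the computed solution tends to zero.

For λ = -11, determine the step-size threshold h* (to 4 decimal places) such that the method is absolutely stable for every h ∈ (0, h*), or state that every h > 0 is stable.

unbounded; (−∞, 0). Any h>0 works for λ=-11.

On y'=λy, z=hλ:
  y_{n+1} = y_n + z·[1/9·y_n + 8/9·y_{n+1}] ⇒ (1 − 8/9z)y_{n+1} = (1 + 1/9z)y_n
  so R(z) = (1 + 1/9z)/(1 − 8/9z).

Need |R(x)|<1, x<0.
x=-1.18: |R|=0.4241
x=-2: |R|=0.2800
x=-10: |R|=0.0112
x=-100: |R|=0.1125
θ=8/9≥1/2 ⇒ |1+1/9x|<|1−8/9x| ∀x<0 ⇒ unbounded interval.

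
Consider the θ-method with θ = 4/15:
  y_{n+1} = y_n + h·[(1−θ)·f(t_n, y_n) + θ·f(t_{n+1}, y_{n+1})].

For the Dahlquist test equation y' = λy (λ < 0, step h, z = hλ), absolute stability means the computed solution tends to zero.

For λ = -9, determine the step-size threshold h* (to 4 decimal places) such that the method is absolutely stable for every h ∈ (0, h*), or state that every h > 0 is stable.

(-4.2857,0); λ=-9 ⇒ h* = (30/7)/9 = 0.4762.

Set f=λy, z=hλ:
  y_{n+1} = y_n + z·[11/15·y_n + 4/15·y_{n+1}] ⇒ (1 − 4/15z)y_{n+1} = (1 + 11/15z)y_n
  R(z) = (1 + 11/15z)/(1 − 4/15z).

Find x<0 with |R(x)|<1.
x=-1.76: |R|=0.1978
R=−1: 1+11/15x = −1+4/15x ⇒ -7/15x=2 ⇒ x=2/(-7/15)=-4.2857
Confirm numerically:
  x=-3.710: |R|=0.86495 <1
  x=-2.890: |R|=0.63215 <1
  x=-2.396: |R|=0.46193 <1
  x=-4.758: |R|=1.09714 >1
  x=-4.752: |R|=1.09598 >1
  x=-4.636: |R|=1.07310 >1
So |R|<1 on (-4.2857, 0).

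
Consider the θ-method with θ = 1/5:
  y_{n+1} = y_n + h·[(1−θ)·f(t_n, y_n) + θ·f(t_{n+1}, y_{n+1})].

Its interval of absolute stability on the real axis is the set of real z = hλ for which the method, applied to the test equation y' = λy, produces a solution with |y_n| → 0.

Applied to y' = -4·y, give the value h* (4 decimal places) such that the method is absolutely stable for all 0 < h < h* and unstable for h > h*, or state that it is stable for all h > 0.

(-3.3333,0); λ=-4 ⇒ h* = (10/3)/4 = 0.8333.

On y'=λy, z=hλ:
  y_{n+1} = y_n + z·[4/5·y_n + 1/5·y_{n+1}] ⇒ (1 − 1/5z)y_{n+1} = (1 + 4/5z)y_n
  Hence R(z) = (1 + 4/5z)/(1 − 1/5z).

Find x<0 with |R(x)|<1.
x=-1.51: |R|=0.1598
R=−1: 1+4/5x = −1+1/5x ⇒ -3/5x=2 ⇒ x=2/(-3/5)=-3.3333
Confirm numerically:
  x=-2.196: |R|=0.52585 <1
  x=-2.022: |R|=0.43976 <1
  x=-1.954: |R|=0.40495 <1
  x=-3.669: |R|=1.11616 >1
  x=-3.477: |R|=1.05084 >1
So |R|<1 on (-3.3333, 0).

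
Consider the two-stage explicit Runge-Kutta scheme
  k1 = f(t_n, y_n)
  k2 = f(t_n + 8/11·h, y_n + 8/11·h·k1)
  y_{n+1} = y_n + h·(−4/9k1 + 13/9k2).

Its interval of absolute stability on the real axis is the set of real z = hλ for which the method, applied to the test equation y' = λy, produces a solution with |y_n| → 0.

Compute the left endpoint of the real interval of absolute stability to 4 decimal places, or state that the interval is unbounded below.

Set f=λy, z=hλ:
  k1=λy_n ⇒ h·k1=z·y_n;  k2=λ(1+8/11z)y_n ⇒ h·k2=z(1+8/11z)y_n
  y_{n+1}/y_n = 1 − 4/9z + 13/9z(1+8/11z) = 1 + z + 104/99z²
  Hence R(z) = 1 + z + 104/99z².

Need |R(x)|<1, x<0.
x=-1.48: |R|=1.8210
R=1: x+104/99x²=0 ⇒ x=−99/104=-0.9519; min R=1−1/(4·104/99)=0.7620>−1
Confirm numerically:
  x=-0.850: |R|=0.90899 <1
  x=-0.743: |R|=0.83693 <1
  x=-0.554: |R|=0.76842 <1
  x=-1.534: |R|=1.93800 >1
  x=-1.348: |R|=1.56088 >1
  x=-1.073: |R|=1.13648 >1
Interval (-0.9519, 0).

left endpoint -0.9519.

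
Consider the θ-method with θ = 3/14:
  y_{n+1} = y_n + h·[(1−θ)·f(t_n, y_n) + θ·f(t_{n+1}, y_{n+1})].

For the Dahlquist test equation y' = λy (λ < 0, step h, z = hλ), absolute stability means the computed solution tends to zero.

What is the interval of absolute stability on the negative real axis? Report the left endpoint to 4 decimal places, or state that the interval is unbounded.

(-3.5000, 0).

Test eqn y'=λy, z=hλ:
  y_{n+1} = y_n + z·[11/14·y_n + 3/14·y_{n+1}] ⇒ (1 − 3/14z)y_{n+1} = (1 + 11/14z)y_n
  so R(z) = (1 + 11/14z)/(1 − 3/14z).

Boundary: |R(x)|=1, x<0.
x=-0.58: |R|=0.4841
R=−1: 1+11/14x = −1+3/14x ⇒ -4/7x=2 ⇒ x=2/(-4/7)=-3.5000
Confirm numerically:
  x=-1.533: |R|=0.15393 <1
  x=-1.502: |R|=0.13628 <1
  x=-1.414: |R|=0.08519 <1
  x=-4.043: |R|=1.16625 >1
  x=-3.520: |R|=1.00651 >1
Stable set (-3.5000, 0).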